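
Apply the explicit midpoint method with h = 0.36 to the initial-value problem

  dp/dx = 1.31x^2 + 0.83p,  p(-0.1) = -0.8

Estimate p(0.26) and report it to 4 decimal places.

Midpoint: k1 = f(x_n, p_n); k2 = f(x_n + h/2, p_n + (h/2)·k1); p_{n+1} = p_n + h·k2.
x=-0.100000, p=-0.800000:
  k1 = f(-0.100000, -0.800000) = -0.650900
  k2 = f(0.080000, -0.917162) = -0.752860
  p ← -0.800000 + 0.36·(-0.752860) = -1.071030
p(0.26) ≈ -1.0710

-1.0710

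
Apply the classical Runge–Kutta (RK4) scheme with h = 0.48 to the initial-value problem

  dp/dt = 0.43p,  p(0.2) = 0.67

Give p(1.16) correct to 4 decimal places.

1.0124

RK4: k1 = f(t_n, p_n); k2 = f(t_n + h/2, p_n + (h/2)·k1); k3 = f(t_n + h/2, p_n + (h/2)·k2); k4 = f(t_n + h, p_n + h·k3); p_{n+1} = p_n + (h/6)·(k1 + 2k2 + 2k3 + k4).
t=0.200000, p=0.670000:
  k1 = f(0.200000, 0.670000) = 0.288100
  k2 = f(0.440000, 0.739144) = 0.317832
  k3 = f(0.440000, 0.746280) = 0.320900
  k4 = f(0.680000, 0.824032) = 0.354334
  p ← 0.670000 + (0.48/6)·(k1 + 2k2 + 2k3 + k4) = 0.823592
t=0.680000, p=0.823592:
  k1 = f(0.680000, 0.823592) = 0.354144
  k2 = f(0.920000, 0.908587) = 0.390692
  k3 = f(0.920000, 0.917358) = 0.394464
  k4 = f(1.160000, 1.012935) = 0.435562
  p ← 0.823592 + (0.48/6)·(k1 + 2k2 + 2k3 + k4) = 1.012393
p(1.16) ≈ 1.0124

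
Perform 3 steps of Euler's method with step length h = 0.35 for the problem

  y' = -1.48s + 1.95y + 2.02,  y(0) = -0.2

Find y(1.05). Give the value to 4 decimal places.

Euler: y_{n+1} = y_n + h·f(s_n, y_n).
s=0.000000, y=-0.200000: f=1.630000 → y ← -0.200000 + 0.35·1.630000 = 0.370500
s=0.350000, y=0.370500: f=2.224475 → y ← 0.370500 + 0.35·2.224475 = 1.149066
s=0.700000, y=1.149066: f=3.224679 → y ← 1.149066 + 0.35·3.224679 = 2.277704
y(1.05) ≈ 2.2777

2.2777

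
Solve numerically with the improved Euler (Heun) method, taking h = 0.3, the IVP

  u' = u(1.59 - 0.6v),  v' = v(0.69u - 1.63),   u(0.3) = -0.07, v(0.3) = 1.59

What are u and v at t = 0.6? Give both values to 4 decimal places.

-0.0906, 0.9899

Heun on (u,v): k1 = f(t_n, state_n); k2 = f(t_n + h, state_n + h·k1); state_{n+1} = state_n + (h/2)·(k1 + k2).
0.300000: (-0.070000, 1.590000)
  k1 = (-0.044520, -2.668497)
  predictor → (-0.083356, 0.789451)
  k2 = (-0.093053, -1.332211)
  → (-0.090636, 0.989894)
(u(0.6), v(0.6)) ≈ (-0.0906, 0.9899)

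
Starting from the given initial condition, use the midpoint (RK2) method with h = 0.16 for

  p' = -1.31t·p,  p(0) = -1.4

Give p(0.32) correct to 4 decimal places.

-1.3084

Midpoint: k1 = f(t_n, p_n); k2 = f(t_n + h/2, p_n + (h/2)·k1); p_{n+1} = p_n + h·k2.
t=0.000000, p=-1.400000:
  k1 = f(0.000000, -1.400000) = 0.000000
  k2 = f(0.080000, -1.400000) = 0.146720
  p ← -1.400000 + 0.16·0.146720 = -1.376525
t=0.160000, p=-1.376525:
  k1 = f(0.160000, -1.376525) = 0.288520
  k2 = f(0.240000, -1.353443) = 0.425523
  p ← -1.376525 + 0.16·0.425523 = -1.308441
p(0.32) ≈ -1.3084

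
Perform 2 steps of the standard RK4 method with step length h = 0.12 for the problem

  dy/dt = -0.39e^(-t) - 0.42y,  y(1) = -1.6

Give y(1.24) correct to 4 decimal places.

RK4: k1 = f(t_n, y_n); k2 = f(t_n + h/2, y_n + (h/2)·k1); k3 = f(t_n + h/2, y_n + (h/2)·k2); k4 = f(t_n + h, y_n + h·k3); y_{n+1} = y_n + (h/6)·(k1 + 2k2 + 2k3 + k4).
t=1.000000, y=-1.600000:
  k1 = f(1.000000, -1.600000) = 0.528527
  k2 = f(1.060000, -1.568288) = 0.523563
  k3 = f(1.060000, -1.568586) = 0.523688
  k4 = f(1.120000, -1.537157) = 0.518357
  y ← -1.600000 + (0.12/6)·(k1 + 2k2 + 2k3 + k4) = -1.537172
t=1.120000, y=-1.537172:
  k1 = f(1.120000, -1.537172) = 0.518363
  k2 = f(1.180000, -1.506070) = 0.512711
  k3 = f(1.180000, -1.506410) = 0.512853
  k4 = f(1.240000, -1.475630) = 0.506905
  y ← -1.537172 + (0.12/6)·(k1 + 2k2 + 2k3 + k4) = -1.475644
y(1.24) ≈ -1.4756

-1.4756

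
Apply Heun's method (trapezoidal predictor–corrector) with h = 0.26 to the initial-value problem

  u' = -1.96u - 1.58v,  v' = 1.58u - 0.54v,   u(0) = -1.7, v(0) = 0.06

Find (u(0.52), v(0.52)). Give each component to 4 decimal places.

Heun on (u,v): k1 = f(t_n, state_n); k2 = f(t_n + h, state_n + h·k1); state_{n+1} = state_n + (h/2)·(k1 + k2).
0.000000: (-1.700000, 0.060000)
  k1 = (3.237200, -2.718400)
  predictor → (-0.858328, -0.646784)
  k2 = (2.704242, -1.006895)
  → (-0.927613, -0.424288)
0.260000: (-0.927613, -0.424288)
  k1 = (2.488496, -1.236512)
  predictor → (-0.280604, -0.745782)
  k2 = (1.728318, -0.040632)
  → (-0.379427, -0.590317)
(u(0.52), v(0.52)) ≈ (-0.3794, -0.5903)

-0.3794, -0.5903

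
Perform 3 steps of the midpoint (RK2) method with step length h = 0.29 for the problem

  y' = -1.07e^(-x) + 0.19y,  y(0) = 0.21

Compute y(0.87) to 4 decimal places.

Midpoint: k1 = f(x_n, y_n); k2 = f(x_n + h/2, y_n + (h/2)·k1); y_{n+1} = y_n + h·k2.
x=0.000000, y=0.210000:
  k1 = f(0.000000, 0.210000) = -1.030100
  k2 = f(0.145000, 0.060636) = -0.914053
  y ← 0.210000 + 0.29·(-0.914053) = -0.055075
x=0.290000, y=-0.055075:
  k1 = f(0.290000, -0.055075) = -0.811106
  k2 = f(0.435000, -0.172686) = -0.725383
  y ← -0.055075 + 0.29·(-0.725383) = -0.265437
x=0.580000, y=-0.265437:
  k1 = f(0.580000, -0.265437) = -0.649524
  k2 = f(0.725000, -0.359618) = -0.586555
  y ← -0.265437 + 0.29·(-0.586555) = -0.435537
y(0.87) ≈ -0.4355

-0.4355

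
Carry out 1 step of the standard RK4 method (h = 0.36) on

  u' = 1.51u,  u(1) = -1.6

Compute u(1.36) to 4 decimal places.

RK4: k1 = f(s_n, u_n); k2 = f(s_n + h/2, u_n + (h/2)·k1); k3 = f(s_n + h/2, u_n + (h/2)·k2); k4 = f(s_n + h, u_n + h·k3); u_{n+1} = u_n + (h/6)·(k1 + 2k2 + 2k3 + k4).
s=1.000000, u=-1.600000:
  k1 = f(1.000000, -1.600000) = -2.416000
  k2 = f(1.180000, -2.034880) = -3.072669
  k3 = f(1.180000, -2.153080) = -3.251151
  k4 = f(1.360000, -2.770414) = -4.183326
  u ← -1.600000 + (0.36/6)·(k1 + 2k2 + 2k3 + k4) = -2.754818
u(1.36) ≈ -2.7548

-2.7548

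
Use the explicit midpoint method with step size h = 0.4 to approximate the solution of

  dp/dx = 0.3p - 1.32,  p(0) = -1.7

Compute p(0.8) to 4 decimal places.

Midpoint: k1 = f(x_n, p_n); k2 = f(x_n + h/2, p_n + (h/2)·k1); p_{n+1} = p_n + h·k2.
x=0.000000, p=-1.700000:
  k1 = f(0.000000, -1.700000) = -1.830000
  k2 = f(0.200000, -2.066000) = -1.939800
  p ← -1.700000 + 0.4·(-1.939800) = -2.475920
x=0.400000, p=-2.475920:
  k1 = f(0.400000, -2.475920) = -2.062776
  k2 = f(0.600000, -2.888475) = -2.186543
  p ← -2.475920 + 0.4·(-2.186543) = -3.350537
p(0.8) ≈ -3.3505

-3.3505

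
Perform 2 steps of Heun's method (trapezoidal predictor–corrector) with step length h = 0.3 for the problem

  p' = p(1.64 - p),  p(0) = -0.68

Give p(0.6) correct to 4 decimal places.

-3.7711

Heun: k1 = f(s_n, p_n); k2 = f(s_n + h, p_n + h·k1); p_{n+1} = p_n + (h/2)·(k1 + k2).
s=0.000000, p=-0.680000:
  k1 = f(0.000000, -0.680000) = -1.577600
  k2 = f(0.300000, -1.153280) = -3.221434
  p ← -0.680000 + (0.3/2)·(-1.577600 + (-3.221434)) = -1.399855
s=0.300000, p=-1.399855:
  k1 = f(0.300000, -1.399855) = -4.255357
  k2 = f(0.600000, -2.676462) = -11.552847
  p ← -1.399855 + (0.3/2)·(-4.255357 + (-11.552847)) = -3.771086
p(0.6) ≈ -3.7711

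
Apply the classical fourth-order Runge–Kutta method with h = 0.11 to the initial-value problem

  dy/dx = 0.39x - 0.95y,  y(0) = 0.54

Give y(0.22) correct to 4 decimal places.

0.4470

RK4: k1 = f(x_n, y_n); k2 = f(x_n + h/2, y_n + (h/2)·k1); k3 = f(x_n + h/2, y_n + (h/2)·k2); k4 = f(x_n + h, y_n + h·k3); y_{n+1} = y_n + (h/6)·(k1 + 2k2 + 2k3 + k4).
x=0.000000, y=0.540000:
  k1 = f(0.000000, 0.540000) = -0.513000
  k2 = f(0.055000, 0.511785) = -0.464746
  k3 = f(0.055000, 0.514439) = -0.467267
  k4 = f(0.110000, 0.488601) = -0.421271
  y ← 0.540000 + (0.11/6)·(k1 + 2k2 + 2k3 + k4) = 0.488698
x=0.110000, y=0.488698:
  k1 = f(0.110000, 0.488698) = -0.421363
  k2 = f(0.165000, 0.465523) = -0.377897
  k3 = f(0.165000, 0.467914) = -0.380168
  k4 = f(0.220000, 0.446879) = -0.338735
  y ← 0.488698 + (0.11/6)·(k1 + 2k2 + 2k3 + k4) = 0.446967
y(0.22) ≈ 0.4470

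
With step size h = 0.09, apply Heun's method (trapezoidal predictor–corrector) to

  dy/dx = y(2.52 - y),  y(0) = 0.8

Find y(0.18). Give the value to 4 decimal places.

1.0644

Heun: k1 = f(x_n, y_n); k2 = f(x_n + h, y_n + h·k1); y_{n+1} = y_n + (h/2)·(k1 + k2).
x=0.000000, y=0.800000:
  k1 = f(0.000000, 0.800000) = 1.376000
  k2 = f(0.090000, 0.923840) = 1.474596
  y ← 0.800000 + (0.09/2)·(1.376000 + 1.474596) = 0.928277
x=0.090000, y=0.928277:
  k1 = f(0.090000, 0.928277) = 1.477560
  k2 = f(0.180000, 1.061257) = 1.548101
  y ← 0.928277 + (0.09/2)·(1.477560 + 1.548101) = 1.064432
y(0.18) ≈ 1.0644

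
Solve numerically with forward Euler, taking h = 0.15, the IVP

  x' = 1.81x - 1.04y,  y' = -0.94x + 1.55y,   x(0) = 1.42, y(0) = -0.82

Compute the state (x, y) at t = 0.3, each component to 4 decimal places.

2.6473, -1.7650

Euler on (x,y): x_{n+1} = x_n + h·x', y_{n+1} = y_n + h·y'.
0.000000: (1.420000, -0.820000); f=(3.423000, -2.605800) → (1.933450, -1.210870)
0.150000: (1.933450, -1.210870); f=(4.758849, -3.694291) → (2.647277, -1.765014)
(x(0.3), y(0.3)) ≈ (2.6473, -1.7650)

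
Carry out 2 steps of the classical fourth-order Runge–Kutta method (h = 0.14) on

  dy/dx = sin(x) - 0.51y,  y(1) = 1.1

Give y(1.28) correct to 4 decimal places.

RK4: k1 = f(x_n, y_n); k2 = f(x_n + h/2, y_n + (h/2)·k1); k3 = f(x_n + h/2, y_n + (h/2)·k2); k4 = f(x_n + h, y_n + h·k3); y_{n+1} = y_n + (h/6)·(k1 + 2k2 + 2k3 + k4).
x=1.000000, y=1.100000:
  k1 = f(1.000000, 1.100000) = 0.280471
  k2 = f(1.070000, 1.119633) = 0.306188
  k3 = f(1.070000, 1.121433) = 0.305270
  k4 = f(1.140000, 1.142738) = 0.325837
  y ← 1.100000 + (0.14/6)·(k1 + 2k2 + 2k3 + k4) = 1.142682
x=1.140000, y=1.142682:
  k1 = f(1.140000, 1.142682) = 0.325866
  k2 = f(1.210000, 1.165492) = 0.341215
  k3 = f(1.210000, 1.166567) = 0.340667
  k4 = f(1.280000, 1.190375) = 0.350924
  y ← 1.142682 + (0.14/6)·(k1 + 2k2 + 2k3 + k4) = 1.190295
y(1.28) ≈ 1.1903

1.1903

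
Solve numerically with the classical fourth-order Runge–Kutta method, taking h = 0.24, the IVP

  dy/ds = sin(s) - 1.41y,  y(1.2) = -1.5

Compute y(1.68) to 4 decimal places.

-0.4188

RK4: k1 = f(s_n, y_n); k2 = f(s_n + h/2, y_n + (h/2)·k1); k3 = f(s_n + h/2, y_n + (h/2)·k2); k4 = f(s_n + h, y_n + h·k3); y_{n+1} = y_n + (h/6)·(k1 + 2k2 + 2k3 + k4).
s=1.200000, y=-1.500000:
  k1 = f(1.200000, -1.500000) = 3.047039
  k2 = f(1.320000, -1.134355) = 2.568156
  k3 = f(1.320000, -1.191821) = 2.649183
  k4 = f(1.440000, -0.864196) = 2.209975
  y ← -1.500000 + (0.24/6)·(k1 + 2k2 + 2k3 + k4) = -0.872332
s=1.440000, y=-0.872332:
  k1 = f(1.440000, -0.872332) = 2.221447
  k2 = f(1.560000, -0.605759) = 1.854061
  k3 = f(1.560000, -0.649845) = 1.916223
  k4 = f(1.680000, -0.412439) = 1.575582
  y ← -0.872332 + (0.24/6)·(k1 + 2k2 + 2k3 + k4) = -0.418828
y(1.68) ≈ -0.4188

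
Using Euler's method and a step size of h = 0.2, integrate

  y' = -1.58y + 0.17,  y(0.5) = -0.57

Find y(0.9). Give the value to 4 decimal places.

Euler: y_{n+1} = y_n + h·f(t_n, y_n).
t=0.500000, y=-0.570000: f=1.070600 → y ← -0.570000 + 0.2·1.070600 = -0.355880
t=0.700000, y=-0.355880: f=0.732290 → y ← -0.355880 + 0.2·0.732290 = -0.209422
y(0.9) ≈ -0.2094

-0.2094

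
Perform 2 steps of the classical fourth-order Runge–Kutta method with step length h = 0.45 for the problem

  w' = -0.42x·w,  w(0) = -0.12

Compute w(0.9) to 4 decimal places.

-0.1012

RK4: k1 = f(x_n, w_n); k2 = f(x_n + h/2, w_n + (h/2)·k1); k3 = f(x_n + h/2, w_n + (h/2)·k2); k4 = f(x_n + h, w_n + h·k3); w_{n+1} = w_n + (h/6)·(k1 + 2k2 + 2k3 + k4).
x=0.000000, w=-0.120000:
  k1 = f(0.000000, -0.120000) = 0.000000
  k2 = f(0.225000, -0.120000) = 0.011340
  k3 = f(0.225000, -0.117448) = 0.011099
  k4 = f(0.450000, -0.115006) = 0.021736
  w ← -0.120000 + (0.45/6)·(k1 + 2k2 + 2k3 + k4) = -0.115004
x=0.450000, w=-0.115004:
  k1 = f(0.450000, -0.115004) = 0.021736
  k2 = f(0.675000, -0.110113) = 0.031217
  k3 = f(0.675000, -0.107980) = 0.030612
  k4 = f(0.900000, -0.101228) = 0.038264
  w ← -0.115004 + (0.45/6)·(k1 + 2k2 + 2k3 + k4) = -0.101230
w(0.9) ≈ -0.1012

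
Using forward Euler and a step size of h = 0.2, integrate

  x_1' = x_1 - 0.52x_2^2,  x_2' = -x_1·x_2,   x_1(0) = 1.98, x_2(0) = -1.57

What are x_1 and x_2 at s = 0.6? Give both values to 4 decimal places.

Euler on (x_1,x_2): x_1_{n+1} = x_1_n + h·x_1', x_2_{n+1} = x_2_n + h·x_2'.
0.000000: (1.980000, -1.570000); f=(0.698252, 3.108600) → (2.119650, -0.948280)
0.200000: (2.119650, -0.948280); f=(1.652048, 2.010022) → (2.450060, -0.546276)
0.400000: (2.450060, -0.546276); f=(2.294883, 1.338408) → (2.909037, -0.278594)
(x_1(0.6), x_2(0.6)) ≈ (2.9090, -0.2786)

2.9090, -0.2786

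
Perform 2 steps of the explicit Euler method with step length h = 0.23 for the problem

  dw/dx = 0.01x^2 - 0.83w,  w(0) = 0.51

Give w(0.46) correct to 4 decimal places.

Euler: w_{n+1} = w_n + h·f(x_n, w_n).
x=0.000000, w=0.510000: f=-0.423300 → w ← 0.510000 + 0.23·(-0.423300) = 0.412641
x=0.230000, w=0.412641: f=-0.341963 → w ← 0.412641 + 0.23·(-0.341963) = 0.333990
w(0.46) ≈ 0.3340

0.3340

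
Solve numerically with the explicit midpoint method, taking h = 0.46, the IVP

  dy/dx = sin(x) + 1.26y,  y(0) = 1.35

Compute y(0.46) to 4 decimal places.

2.4641

Midpoint: k1 = f(x_n, y_n); k2 = f(x_n + h/2, y_n + (h/2)·k1); y_{n+1} = y_n + h·k2.
x=0.000000, y=1.350000:
  k1 = f(0.000000, 1.350000) = 1.701000
  k2 = f(0.230000, 1.741230) = 2.421927
  y ← 1.350000 + 0.46·2.421927 = 2.464087
y(0.46) ≈ 2.4641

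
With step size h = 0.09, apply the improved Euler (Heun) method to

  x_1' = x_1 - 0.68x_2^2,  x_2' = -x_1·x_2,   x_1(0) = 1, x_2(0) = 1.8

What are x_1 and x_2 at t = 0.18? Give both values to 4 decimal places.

Heun on (x_1,x_2): k1 = f(t_n, state_n); k2 = f(t_n + h, state_n + h·k1); state_{n+1} = state_n + (h/2)·(k1 + k2).
0.000000: (1.000000, 1.800000)
  k1 = (-1.203200, -1.800000)
  predictor → (0.891712, 1.638000)
  k2 = (-0.932758, -1.460624)
  → (0.903882, 1.653272)
0.090000: (0.903882, 1.653272)
  k1 = (-0.954768, -1.494363)
  predictor → (0.817953, 1.518779)
  k2 = (-0.750597, -1.242290)
  → (0.827141, 1.530123)
(x_1(0.18), x_2(0.18)) ≈ (0.8271, 1.5301)

0.8271, 1.5301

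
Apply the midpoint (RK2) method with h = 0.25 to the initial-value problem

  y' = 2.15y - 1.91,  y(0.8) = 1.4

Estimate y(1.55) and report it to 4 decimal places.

Midpoint: k1 = f(t_n, y_n); k2 = f(t_n + h/2, y_n + (h/2)·k1); y_{n+1} = y_n + h·k2.
t=0.800000, y=1.400000:
  k1 = f(0.800000, 1.400000) = 1.100000
  k2 = f(0.925000, 1.537500) = 1.395625
  y ← 1.400000 + 0.25·1.395625 = 1.748906
t=1.050000, y=1.748906:
  k1 = f(1.050000, 1.748906) = 1.850148
  k2 = f(1.175000, 1.980175) = 2.347376
  y ← 1.748906 + 0.25·2.347376 = 2.335750
t=1.300000, y=2.335750:
  k1 = f(1.300000, 2.335750) = 3.111863
  k2 = f(1.425000, 2.724733) = 3.948176
  y ← 2.335750 + 0.25·3.948176 = 3.322794
y(1.55) ≈ 3.3228

3.3228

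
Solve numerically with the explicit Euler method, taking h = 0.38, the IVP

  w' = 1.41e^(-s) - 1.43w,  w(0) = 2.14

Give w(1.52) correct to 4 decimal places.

Euler: w_{n+1} = w_n + h·f(s_n, w_n).
s=0.000000, w=2.140000: f=-1.650200 → w ← 2.140000 + 0.38·(-1.650200) = 1.512924
s=0.380000, w=1.512924: f=-1.199237 → w ← 1.512924 + 0.38·(-1.199237) = 1.057214
s=0.760000, w=1.057214: f=-0.852406 → w ← 1.057214 + 0.38·(-0.852406) = 0.733300
s=1.140000, w=0.733300: f=-0.597674 → w ← 0.733300 + 0.38·(-0.597674) = 0.506184
w(1.52) ≈ 0.5062

0.5062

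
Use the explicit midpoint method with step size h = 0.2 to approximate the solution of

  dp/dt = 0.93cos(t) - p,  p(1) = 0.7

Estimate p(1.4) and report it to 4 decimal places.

Midpoint: k1 = f(t_n, p_n); k2 = f(t_n + h/2, p_n + (h/2)·k1); p_{n+1} = p_n + h·k2.
t=1.000000, p=0.700000:
  k1 = f(1.000000, 0.700000) = -0.197519
  k2 = f(1.100000, 0.680248) = -0.258404
  p ← 0.700000 + 0.2·(-0.258404) = 0.648319
t=1.200000, p=0.648319:
  k1 = f(1.200000, 0.648319) = -0.311327
  k2 = f(1.300000, 0.617187) = -0.368413
  p ← 0.648319 + 0.2·(-0.368413) = 0.574637
p(1.4) ≈ 0.5746

0.5746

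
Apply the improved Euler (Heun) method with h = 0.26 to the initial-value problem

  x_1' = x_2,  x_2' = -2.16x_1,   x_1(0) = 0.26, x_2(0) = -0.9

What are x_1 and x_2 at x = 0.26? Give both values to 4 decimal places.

0.0070, -0.9803

Heun on (x_1,x_2): k1 = f(x_n, state_n); k2 = f(x_n + h, state_n + h·k1); state_{n+1} = state_n + (h/2)·(k1 + k2).
0.000000: (0.260000, -0.900000)
  k1 = (-0.900000, -0.561600)
  predictor → (0.026000, -1.046016)
  k2 = (-1.046016, -0.056160)
  → (0.007018, -0.980309)
(x_1(0.26), x_2(0.26)) ≈ (0.0070, -0.9803)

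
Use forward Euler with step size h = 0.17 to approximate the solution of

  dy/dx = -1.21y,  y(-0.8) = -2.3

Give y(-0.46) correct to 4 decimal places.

-1.4511

Euler: y_{n+1} = y_n + h·f(x_n, y_n).
x=-0.800000, y=-2.300000: f=2.783000 → y ← -2.300000 + 0.17·2.783000 = -1.826890
x=-0.630000, y=-1.826890: f=2.210537 → y ← -1.826890 + 0.17·2.210537 = -1.451099
y(-0.46) ≈ -1.4511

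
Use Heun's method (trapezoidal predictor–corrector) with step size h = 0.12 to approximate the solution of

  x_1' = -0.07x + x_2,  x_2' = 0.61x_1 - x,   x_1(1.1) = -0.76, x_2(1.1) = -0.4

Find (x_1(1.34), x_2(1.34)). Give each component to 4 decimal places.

Heun on (x_1,x_2): k1 = f(x_n, state_n); k2 = f(x_n + h, state_n + h·k1); state_{n+1} = state_n + (h/2)·(k1 + k2).
1.100000: (-0.760000, -0.400000)
  k1 = (-0.477000, -1.563600)
  predictor → (-0.817240, -0.587632)
  k2 = (-0.673032, -1.718516)
  → (-0.829002, -0.596927)
1.220000: (-0.829002, -0.596927)
  k1 = (-0.682327, -1.725691)
  predictor → (-0.910881, -0.804010)
  k2 = (-0.897810, -1.895638)
  → (-0.923810, -0.814207)
(x_1(1.34), x_2(1.34)) ≈ (-0.9238, -0.8142)

-0.9238, -0.8142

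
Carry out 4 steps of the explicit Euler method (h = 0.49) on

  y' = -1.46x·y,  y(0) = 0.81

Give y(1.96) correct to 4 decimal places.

-0.0081

Euler: y_{n+1} = y_n + h·f(x_n, y_n).
x=0.000000, y=0.810000: f=0.000000 → y ← 0.810000 + 0.49·0.000000 = 0.810000
x=0.490000, y=0.810000: f=-0.579474 → y ← 0.810000 + 0.49·(-0.579474) = 0.526058
x=0.980000, y=0.526058: f=-0.752683 → y ← 0.526058 + 0.49·(-0.752683) = 0.157243
x=1.470000, y=0.157243: f=-0.337475 → y ← 0.157243 + 0.49·(-0.337475) = -0.008120
y(1.96) ≈ -0.0081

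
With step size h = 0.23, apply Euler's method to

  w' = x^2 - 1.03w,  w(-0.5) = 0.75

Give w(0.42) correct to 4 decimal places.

Euler: w_{n+1} = w_n + h·f(x_n, w_n).
x=-0.500000, w=0.750000: f=-0.522500 → w ← 0.750000 + 0.23·(-0.522500) = 0.629825
x=-0.270000, w=0.629825: f=-0.575820 → w ← 0.629825 + 0.23·(-0.575820) = 0.497386
x=-0.040000, w=0.497386: f=-0.510708 → w ← 0.497386 + 0.23·(-0.510708) = 0.379924
x=0.190000, w=0.379924: f=-0.355221 → w ← 0.379924 + 0.23·(-0.355221) = 0.298223
w(0.42) ≈ 0.2982

0.2982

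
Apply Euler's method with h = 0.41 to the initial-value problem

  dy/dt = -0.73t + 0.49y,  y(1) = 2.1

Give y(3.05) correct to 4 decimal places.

Euler: y_{n+1} = y_n + h·f(t_n, y_n).
t=1.000000, y=2.100000: f=0.299000 → y ← 2.100000 + 0.41·0.299000 = 2.222590
t=1.410000, y=2.222590: f=0.059769 → y ← 2.222590 + 0.41·0.059769 = 2.247095
t=1.820000, y=2.247095: f=-0.227523 → y ← 2.247095 + 0.41·(-0.227523) = 2.153811
t=2.230000, y=2.153811: f=-0.572533 → y ← 2.153811 + 0.41·(-0.572533) = 1.919072
t=2.640000, y=1.919072: f=-0.986855 → y ← 1.919072 + 0.41·(-0.986855) = 1.514462
y(3.05) ≈ 1.5145

1.5145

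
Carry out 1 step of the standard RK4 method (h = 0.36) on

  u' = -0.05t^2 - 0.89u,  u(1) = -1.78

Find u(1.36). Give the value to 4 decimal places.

-1.3140

RK4: k1 = f(t_n, u_n); k2 = f(t_n + h/2, u_n + (h/2)·k1); k3 = f(t_n + h/2, u_n + (h/2)·k2); k4 = f(t_n + h, u_n + h·k3); u_{n+1} = u_n + (h/6)·(k1 + 2k2 + 2k3 + k4).
t=1.000000, u=-1.780000:
  k1 = f(1.000000, -1.780000) = 1.534200
  k2 = f(1.180000, -1.503844) = 1.268801
  k3 = f(1.180000, -1.551616) = 1.311318
  k4 = f(1.360000, -1.307926) = 1.071574
  u ← -1.780000 + (0.36/6)·(k1 + 2k2 + 2k3 + k4) = -1.314039
u(1.36) ≈ -1.3140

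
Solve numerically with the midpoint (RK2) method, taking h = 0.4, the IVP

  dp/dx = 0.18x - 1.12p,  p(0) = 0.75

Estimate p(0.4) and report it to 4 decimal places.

Midpoint: k1 = f(x_n, p_n); k2 = f(x_n + h/2, p_n + (h/2)·k1); p_{n+1} = p_n + h·k2.
x=0.000000, p=0.750000:
  k1 = f(0.000000, 0.750000) = -0.840000
  k2 = f(0.200000, 0.582000) = -0.615840
  p ← 0.750000 + 0.4·(-0.615840) = 0.503664
p(0.4) ≈ 0.5037

0.5037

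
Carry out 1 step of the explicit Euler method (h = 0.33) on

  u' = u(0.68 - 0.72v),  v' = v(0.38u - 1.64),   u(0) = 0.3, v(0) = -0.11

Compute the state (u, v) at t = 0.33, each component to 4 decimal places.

0.3752, -0.0546

Euler on (u,v): u_{n+1} = u_n + h·u', v_{n+1} = v_n + h·v'.
0.000000: (0.300000, -0.110000); f=(0.227760, 0.167860) → (0.375161, -0.054606)
(u(0.33), v(0.33)) ≈ (0.3752, -0.0546)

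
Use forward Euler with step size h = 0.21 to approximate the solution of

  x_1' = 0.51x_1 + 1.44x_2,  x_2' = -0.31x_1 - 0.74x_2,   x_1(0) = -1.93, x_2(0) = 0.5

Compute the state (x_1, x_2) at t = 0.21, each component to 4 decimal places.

Euler on (x_1,x_2): x_1_{n+1} = x_1_n + h·x_1', x_2_{n+1} = x_2_n + h·x_2'.
0.000000: (-1.930000, 0.500000); f=(-0.264300, 0.228300) → (-1.985503, 0.547943)
(x_1(0.21), x_2(0.21)) ≈ (-1.9855, 0.5479)

-1.9855, 0.5479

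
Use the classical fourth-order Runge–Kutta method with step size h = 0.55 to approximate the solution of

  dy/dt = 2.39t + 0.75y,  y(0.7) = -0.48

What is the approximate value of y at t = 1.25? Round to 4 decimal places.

0.8300

RK4: k1 = f(t_n, y_n); k2 = f(t_n + h/2, y_n + (h/2)·k1); k3 = f(t_n + h/2, y_n + (h/2)·k2); k4 = f(t_n + h, y_n + h·k3); y_{n+1} = y_n + (h/6)·(k1 + 2k2 + 2k3 + k4).
t=0.700000, y=-0.480000:
  k1 = f(0.700000, -0.480000) = 1.313000
  k2 = f(0.975000, -0.118925) = 2.241056
  k3 = f(0.975000, 0.136290) = 2.432468
  k4 = f(1.250000, 0.857857) = 3.630893
  y ← -0.480000 + (0.55/6)·(k1 + 2k2 + 2k3 + k4) = 0.830003
y(1.25) ≈ 0.8300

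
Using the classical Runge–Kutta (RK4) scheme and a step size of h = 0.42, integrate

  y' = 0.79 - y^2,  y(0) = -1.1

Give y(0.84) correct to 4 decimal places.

-2.4567

RK4: k1 = f(x_n, y_n); k2 = f(x_n + h/2, y_n + (h/2)·k1); k3 = f(x_n + h/2, y_n + (h/2)·k2); k4 = f(x_n + h, y_n + h·k3); y_{n+1} = y_n + (h/6)·(k1 + 2k2 + 2k3 + k4).
x=0.000000, y=-1.100000:
  k1 = f(0.000000, -1.100000) = -0.420000
  k2 = f(0.210000, -1.188200) = -0.621819
  k3 = f(0.210000, -1.230582) = -0.724332
  k4 = f(0.420000, -1.404220) = -1.181832
  y ← -1.100000 + (0.42/6)·(k1 + 2k2 + 2k3 + k4) = -1.400589
x=0.420000, y=-1.400589:
  k1 = f(0.420000, -1.400589) = -1.171651
  k2 = f(0.630000, -1.646636) = -1.921411
  k3 = f(0.630000, -1.804086) = -2.464725
  k4 = f(0.840000, -2.435774) = -5.142995
  y ← -1.400589 + (0.42/6)·(k1 + 2k2 + 2k3 + k4) = -2.456674
y(0.84) ≈ -2.4567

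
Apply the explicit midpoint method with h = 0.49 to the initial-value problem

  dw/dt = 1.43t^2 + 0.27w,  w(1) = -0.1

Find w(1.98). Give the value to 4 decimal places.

3.3742

Midpoint: k1 = f(t_n, w_n); k2 = f(t_n + h/2, w_n + (h/2)·k1); w_{n+1} = w_n + h·k2.
t=1.000000, w=-0.100000:
  k1 = f(1.000000, -0.100000) = 1.403000
  k2 = f(1.245000, 0.243735) = 2.282344
  w ← -0.100000 + 0.49·2.282344 = 1.018349
t=1.490000, w=1.018349:
  k1 = f(1.490000, 1.018349) = 3.449697
  k2 = f(1.735000, 1.863524) = 4.807773
  w ← 1.018349 + 0.49·4.807773 = 3.374158
w(1.98) ≈ 3.3742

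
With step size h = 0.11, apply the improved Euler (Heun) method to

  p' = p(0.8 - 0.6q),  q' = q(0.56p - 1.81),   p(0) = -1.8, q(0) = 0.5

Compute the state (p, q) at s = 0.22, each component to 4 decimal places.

-2.0449, 0.2689

Heun on (p,q): k1 = f(s_n, state_n); k2 = f(s_n + h, state_n + h·k1); state_{n+1} = state_n + (h/2)·(k1 + k2).
0.000000: (-1.800000, 0.500000)
  k1 = (-0.900000, -1.409000)
  predictor → (-1.899000, 0.345010)
  k2 = (-1.126096, -0.991366)
  → (-1.911435, 0.367980)
0.110000: (-1.911435, 0.367980)
  k1 = (-1.107126, -1.059931)
  predictor → (-2.033219, 0.251388)
  k2 = (-1.319900, -0.741242)
  → (-2.044922, 0.268915)
(p(0.22), q(0.22)) ≈ (-2.0449, 0.2689)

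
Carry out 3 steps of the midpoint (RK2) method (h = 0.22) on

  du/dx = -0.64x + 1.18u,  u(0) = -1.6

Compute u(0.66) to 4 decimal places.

-3.6378

Midpoint: k1 = f(x_n, u_n); k2 = f(x_n + h/2, u_n + (h/2)·k1); u_{n+1} = u_n + h·k2.
x=0.000000, u=-1.600000:
  k1 = f(0.000000, -1.600000) = -1.888000
  k2 = f(0.110000, -1.807680) = -2.203462
  u ← -1.600000 + 0.22·(-2.203462) = -2.084762
x=0.220000, u=-2.084762:
  k1 = f(0.220000, -2.084762) = -2.600819
  k2 = f(0.330000, -2.370852) = -3.008805
  u ← -2.084762 + 0.22·(-3.008805) = -2.746699
x=0.440000, u=-2.746699:
  k1 = f(0.440000, -2.746699) = -3.522705
  k2 = f(0.550000, -3.134196) = -4.050352
  u ← -2.746699 + 0.22·(-4.050352) = -3.637776
u(0.66) ≈ -3.6378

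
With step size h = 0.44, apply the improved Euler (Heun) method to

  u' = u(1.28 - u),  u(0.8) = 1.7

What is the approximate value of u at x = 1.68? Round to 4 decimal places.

Heun: k1 = f(x_n, u_n); k2 = f(x_n + h, u_n + h·k1); u_{n+1} = u_n + (h/2)·(k1 + k2).
x=0.800000, u=1.700000:
  k1 = f(0.800000, 1.700000) = -0.714000
  k2 = f(1.240000, 1.385840) = -0.146677
  u ← 1.700000 + (0.44/2)·(-0.714000 + (-0.146677)) = 1.510651
x=1.240000, u=1.510651:
  k1 = f(1.240000, 1.510651) = -0.348433
  k2 = f(1.680000, 1.357340) = -0.104977
  u ← 1.510651 + (0.44/2)·(-0.348433 + (-0.104977)) = 1.410901
u(1.68) ≈ 1.4109

1.4109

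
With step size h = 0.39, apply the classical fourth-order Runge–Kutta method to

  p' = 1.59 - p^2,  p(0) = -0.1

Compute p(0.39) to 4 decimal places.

0.4920

RK4: k1 = f(x_n, p_n); k2 = f(x_n + h/2, p_n + (h/2)·k1); k3 = f(x_n + h/2, p_n + (h/2)·k2); k4 = f(x_n + h, p_n + h·k3); p_{n+1} = p_n + (h/6)·(k1 + 2k2 + 2k3 + k4).
x=0.000000, p=-0.100000:
  k1 = f(0.000000, -0.100000) = 1.580000
  k2 = f(0.195000, 0.208100) = 1.546694
  k3 = f(0.195000, 0.201605) = 1.549355
  k4 = f(0.390000, 0.504249) = 1.335733
  p ← -0.100000 + (0.39/6)·(k1 + 2k2 + 2k3 + k4) = 0.492009
p(0.39) ≈ 0.4920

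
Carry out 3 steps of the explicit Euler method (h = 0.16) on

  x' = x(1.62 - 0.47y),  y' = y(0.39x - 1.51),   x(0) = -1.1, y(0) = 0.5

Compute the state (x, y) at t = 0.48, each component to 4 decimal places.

Euler on (x,y): x_{n+1} = x_n + h·x', y_{n+1} = y_n + h·y'.
0.000000: (-1.100000, 0.500000); f=(-1.523500, -0.969500) → (-1.343760, 0.344880)
0.160000: (-1.343760, 0.344880); f=(-1.959076, -0.701509) → (-1.657212, 0.232639)
0.320000: (-1.657212, 0.232639); f=(-2.503484, -0.501642) → (-2.057770, 0.152376)
(x(0.48), y(0.48)) ≈ (-2.0578, 0.1524)

-2.0578, 0.1524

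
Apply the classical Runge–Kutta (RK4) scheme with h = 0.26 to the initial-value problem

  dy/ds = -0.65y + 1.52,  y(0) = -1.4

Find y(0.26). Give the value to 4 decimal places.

-0.8187

RK4: k1 = f(s_n, y_n); k2 = f(s_n + h/2, y_n + (h/2)·k1); k3 = f(s_n + h/2, y_n + (h/2)·k2); k4 = f(s_n + h, y_n + h·k3); y_{n+1} = y_n + (h/6)·(k1 + 2k2 + 2k3 + k4).
s=0.000000, y=-1.400000:
  k1 = f(0.000000, -1.400000) = 2.430000
  k2 = f(0.130000, -1.084100) = 2.224665
  k3 = f(0.130000, -1.110794) = 2.242016
  k4 = f(0.260000, -0.817076) = 2.051099
  y ← -1.400000 + (0.26/6)·(k1 + 2k2 + 2k3 + k4) = -0.818707
y(0.26) ≈ -0.8187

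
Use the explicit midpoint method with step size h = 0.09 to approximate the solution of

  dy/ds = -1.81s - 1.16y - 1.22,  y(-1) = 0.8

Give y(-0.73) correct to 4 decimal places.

0.6616

Midpoint: k1 = f(s_n, y_n); k2 = f(s_n + h/2, y_n + (h/2)·k1); y_{n+1} = y_n + h·k2.
s=-1.000000, y=0.800000:
  k1 = f(-1.000000, 0.800000) = -0.338000
  k2 = f(-0.955000, 0.784790) = -0.401806
  y ← 0.800000 + 0.09·(-0.401806) = 0.763837
s=-0.910000, y=0.763837:
  k1 = f(-0.910000, 0.763837) = -0.458951
  k2 = f(-0.865000, 0.743185) = -0.516444
  y ← 0.763837 + 0.09·(-0.516444) = 0.717357
s=-0.820000, y=0.717357:
  k1 = f(-0.820000, 0.717357) = -0.567935
  k2 = f(-0.775000, 0.691800) = -0.619738
  y ← 0.717357 + 0.09·(-0.619738) = 0.661581
y(-0.73) ≈ 0.6616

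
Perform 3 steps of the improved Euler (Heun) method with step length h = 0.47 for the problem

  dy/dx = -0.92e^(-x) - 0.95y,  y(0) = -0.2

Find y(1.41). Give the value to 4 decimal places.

-0.3680

Heun: k1 = f(x_n, y_n); k2 = f(x_n + h, y_n + h·k1); y_{n+1} = y_n + (h/2)·(k1 + k2).
x=0.000000, y=-0.200000:
  k1 = f(0.000000, -0.200000) = -0.730000
  k2 = f(0.470000, -0.543100) = -0.059057
  y ← -0.200000 + (0.47/2)·(-0.730000 + (-0.059057)) = -0.385428
x=0.470000, y=-0.385428:
  k1 = f(0.470000, -0.385428) = -0.208845
  k2 = f(0.940000, -0.483586) = 0.100029
  y ← -0.385428 + (0.47/2)·(-0.208845 + 0.100029) = -0.411000
x=0.940000, y=-0.411000:
  k1 = f(0.940000, -0.411000) = 0.031073
  k2 = f(1.410000, -0.396396) = 0.151964
  y ← -0.411000 + (0.47/2)·(0.031073 + 0.151964) = -0.367987
y(1.41) ≈ -0.3680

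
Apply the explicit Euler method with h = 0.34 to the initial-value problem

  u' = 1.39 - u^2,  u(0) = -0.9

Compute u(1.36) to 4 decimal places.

Euler: u_{n+1} = u_n + h·f(s_n, u_n).
s=0.000000, u=-0.900000: f=0.580000 → u ← -0.900000 + 0.34·0.580000 = -0.702800
s=0.340000, u=-0.702800: f=0.896072 → u ← -0.702800 + 0.34·0.896072 = -0.398135
s=0.680000, u=-0.398135: f=1.231488 → u ← -0.398135 + 0.34·1.231488 = 0.020571
s=1.020000, u=0.020571: f=1.389577 → u ← 0.020571 + 0.34·1.389577 = 0.493027
u(1.36) ≈ 0.4930

0.4930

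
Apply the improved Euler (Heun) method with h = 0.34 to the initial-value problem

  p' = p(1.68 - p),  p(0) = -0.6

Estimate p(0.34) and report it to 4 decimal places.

Heun: k1 = f(t_n, p_n); k2 = f(t_n + h, p_n + h·k1); p_{n+1} = p_n + (h/2)·(k1 + k2).
t=0.000000, p=-0.600000:
  k1 = f(0.000000, -0.600000) = -1.368000
  k2 = f(0.340000, -1.065120) = -2.923882
  p ← -0.600000 + (0.34/2)·(-1.368000 + (-2.923882)) = -1.329620
p(0.34) ≈ -1.3296

-1.3296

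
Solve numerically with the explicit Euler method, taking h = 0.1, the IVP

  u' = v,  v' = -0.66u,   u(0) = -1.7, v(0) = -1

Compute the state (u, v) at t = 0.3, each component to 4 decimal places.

Euler on (u,v): u_{n+1} = u_n + h·u', v_{n+1} = v_n + h·v'.
0.000000: (-1.700000, -1.000000); f=(-1.000000, 1.122000) → (-1.800000, -0.887800)
0.100000: (-1.800000, -0.887800); f=(-0.887800, 1.188000) → (-1.888780, -0.769000)
0.200000: (-1.888780, -0.769000); f=(-0.769000, 1.246595) → (-1.965680, -0.644341)
(u(0.3), v(0.3)) ≈ (-1.9657, -0.6443)

-1.9657, -0.6443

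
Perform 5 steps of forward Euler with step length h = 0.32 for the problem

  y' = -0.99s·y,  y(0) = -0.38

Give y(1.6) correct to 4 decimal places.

-0.1126

Euler: y_{n+1} = y_n + h·f(s_n, y_n).
s=0.000000, y=-0.380000: f=0.000000 → y ← -0.380000 + 0.32·0.000000 = -0.380000
s=0.320000, y=-0.380000: f=0.120384 → y ← -0.380000 + 0.32·0.120384 = -0.341477
s=0.640000, y=-0.341477: f=0.216360 → y ← -0.341477 + 0.32·0.216360 = -0.272242
s=0.960000, y=-0.272242: f=0.258739 → y ← -0.272242 + 0.32·0.258739 = -0.189446
s=1.280000, y=-0.189446: f=0.240065 → y ← -0.189446 + 0.32·0.240065 = -0.112625
y(1.6) ≈ -0.1126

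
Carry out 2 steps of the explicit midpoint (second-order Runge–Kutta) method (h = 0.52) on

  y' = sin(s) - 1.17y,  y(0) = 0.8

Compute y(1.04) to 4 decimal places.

Midpoint: k1 = f(s_n, y_n); k2 = f(s_n + h/2, y_n + (h/2)·k1); y_{n+1} = y_n + h·k2.
s=0.000000, y=0.800000:
  k1 = f(0.000000, 0.800000) = -0.936000
  k2 = f(0.260000, 0.556640) = -0.394188
  y ← 0.800000 + 0.52·(-0.394188) = 0.595022
s=0.520000, y=0.595022:
  k1 = f(0.520000, 0.595022) = -0.199296
  k2 = f(0.780000, 0.543205) = 0.067729
  y ← 0.595022 + 0.52·0.067729 = 0.630241
y(1.04) ≈ 0.6302

0.6302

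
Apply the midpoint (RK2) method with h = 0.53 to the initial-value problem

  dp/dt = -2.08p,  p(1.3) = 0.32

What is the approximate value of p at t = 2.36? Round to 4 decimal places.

Midpoint: k1 = f(t_n, p_n); k2 = f(t_n + h/2, p_n + (h/2)·k1); p_{n+1} = p_n + h·k2.
t=1.300000, p=0.320000:
  k1 = f(1.300000, 0.320000) = -0.665600
  k2 = f(1.565000, 0.143616) = -0.298721
  p ← 0.320000 + 0.53·(-0.298721) = 0.161678
t=1.830000, p=0.161678:
  k1 = f(1.830000, 0.161678) = -0.336290
  k2 = f(2.095000, 0.072561) = -0.150927
  p ← 0.161678 + 0.53·(-0.150927) = 0.081687
p(2.36) ≈ 0.0817

0.0817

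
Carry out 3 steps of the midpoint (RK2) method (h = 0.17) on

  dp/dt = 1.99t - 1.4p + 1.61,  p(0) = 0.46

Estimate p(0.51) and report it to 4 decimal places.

1.0202

Midpoint: k1 = f(t_n, p_n); k2 = f(t_n + h/2, p_n + (h/2)·k1); p_{n+1} = p_n + h·k2.
t=0.000000, p=0.460000:
  k1 = f(0.000000, 0.460000) = 0.966000
  k2 = f(0.085000, 0.542110) = 1.020196
  p ← 0.460000 + 0.17·1.020196 = 0.633433
t=0.170000, p=0.633433:
  k1 = f(0.170000, 0.633433) = 1.061493
  k2 = f(0.255000, 0.723660) = 1.104326
  p ← 0.633433 + 0.17·1.104326 = 0.821169
t=0.340000, p=0.821169:
  k1 = f(0.340000, 0.821169) = 1.136964
  k2 = f(0.425000, 0.917811) = 1.170815
  p ← 0.821169 + 0.17·1.170815 = 1.020207
p(0.51) ≈ 1.0202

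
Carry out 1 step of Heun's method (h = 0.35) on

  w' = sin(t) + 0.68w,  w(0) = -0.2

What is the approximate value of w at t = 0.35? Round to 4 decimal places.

-0.1933

Heun: k1 = f(t_n, w_n); k2 = f(t_n + h, w_n + h·k1); w_{n+1} = w_n + (h/2)·(k1 + k2).
t=0.000000, w=-0.200000:
  k1 = f(0.000000, -0.200000) = -0.136000
  k2 = f(0.350000, -0.247600) = 0.174530
  w ← -0.200000 + (0.35/2)·(-0.136000 + 0.174530) = -0.193257
w(0.35) ≈ -0.1933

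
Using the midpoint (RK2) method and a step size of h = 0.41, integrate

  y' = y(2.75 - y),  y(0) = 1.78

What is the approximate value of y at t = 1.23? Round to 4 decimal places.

2.6552

Midpoint: k1 = f(t_n, y_n); k2 = f(t_n + h/2, y_n + (h/2)·k1); y_{n+1} = y_n + h·k2.
t=0.000000, y=1.780000:
  k1 = f(0.000000, 1.780000) = 1.726600
  k2 = f(0.205000, 2.133953) = 1.314615
  y ← 1.780000 + 0.41·1.314615 = 2.318992
t=0.410000, y=2.318992:
  k1 = f(0.410000, 2.318992) = 0.999504
  k2 = f(0.615000, 2.523891) = 0.570676
  y ← 2.318992 + 0.41·0.570676 = 2.552969
t=0.820000, y=2.552969:
  k1 = f(0.820000, 2.552969) = 0.503013
  k2 = f(1.025000, 2.656087) = 0.249441
  y ← 2.552969 + 0.41·0.249441 = 2.655240
y(1.23) ≈ 2.6552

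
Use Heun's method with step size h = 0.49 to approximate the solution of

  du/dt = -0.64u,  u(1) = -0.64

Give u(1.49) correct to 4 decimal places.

-0.4708

Heun: k1 = f(t_n, u_n); k2 = f(t_n + h, u_n + h·k1); u_{n+1} = u_n + (h/2)·(k1 + k2).
t=1.000000, u=-0.640000:
  k1 = f(1.000000, -0.640000) = 0.409600
  k2 = f(1.490000, -0.439296) = 0.281149
  u ← -0.640000 + (0.49/2)·(0.409600 + 0.281149) = -0.470766
u(1.49) ≈ -0.4708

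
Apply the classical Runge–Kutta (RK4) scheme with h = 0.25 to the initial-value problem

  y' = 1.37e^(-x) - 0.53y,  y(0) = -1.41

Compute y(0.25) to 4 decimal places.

-0.9520

RK4: k1 = f(x_n, y_n); k2 = f(x_n + h/2, y_n + (h/2)·k1); k3 = f(x_n + h/2, y_n + (h/2)·k2); k4 = f(x_n + h, y_n + h·k3); y_{n+1} = y_n + (h/6)·(k1 + 2k2 + 2k3 + k4).
x=0.000000, y=-1.410000:
  k1 = f(0.000000, -1.410000) = 2.117300
  k2 = f(0.125000, -1.145337) = 1.816050
  k3 = f(0.125000, -1.182994) = 1.836007
  k4 = f(0.250000, -0.950998) = 1.570986
  y ← -1.410000 + (0.25/6)·(k1 + 2k2 + 2k3 + k4) = -0.951983
y(0.25) ≈ -0.9520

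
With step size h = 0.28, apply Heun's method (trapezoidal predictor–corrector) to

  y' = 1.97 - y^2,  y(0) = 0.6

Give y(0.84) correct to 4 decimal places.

1.2710

Heun: k1 = f(s_n, y_n); k2 = f(s_n + h, y_n + h·k1); y_{n+1} = y_n + (h/2)·(k1 + k2).
s=0.000000, y=0.600000:
  k1 = f(0.000000, 0.600000) = 1.610000
  k2 = f(0.280000, 1.050800) = 0.865819
  y ← 0.600000 + (0.28/2)·(1.610000 + 0.865819) = 0.946615
s=0.280000, y=0.946615:
  k1 = f(0.280000, 0.946615) = 1.073921
  k2 = f(0.560000, 1.247312) = 0.414212
  y ← 0.946615 + (0.28/2)·(1.073921 + 0.414212) = 1.154953
s=0.560000, y=1.154953:
  k1 = f(0.560000, 1.154953) = 0.636083
  k2 = f(0.840000, 1.333056) = 0.192960
  y ← 1.154953 + (0.28/2)·(0.636083 + 0.192960) = 1.271019
y(0.84) ≈ 1.2710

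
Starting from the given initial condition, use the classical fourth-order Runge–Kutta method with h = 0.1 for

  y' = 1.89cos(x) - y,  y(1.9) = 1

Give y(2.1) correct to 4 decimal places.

0.6754

RK4: k1 = f(x_n, y_n); k2 = f(x_n + h/2, y_n + (h/2)·k1); k3 = f(x_n + h/2, y_n + (h/2)·k2); k4 = f(x_n + h, y_n + h·k3); y_{n+1} = y_n + (h/6)·(k1 + 2k2 + 2k3 + k4).
x=1.900000, y=1.000000:
  k1 = f(1.900000, 1.000000) = -1.611017
  k2 = f(1.950000, 0.919449) = -1.619091
  k3 = f(1.950000, 0.919045) = -1.618687
  k4 = f(2.000000, 0.838131) = -1.624649
  y ← 1.000000 + (0.1/6)·(k1 + 2k2 + 2k3 + k4) = 0.838146
x=2.000000, y=0.838146:
  k1 = f(2.000000, 0.838146) = -1.624664
  k2 = f(2.050000, 0.756913) = -1.628340
  k3 = f(2.050000, 0.756729) = -1.628157
  k4 = f(2.100000, 0.675331) = -1.629490
  y ← 0.838146 + (0.1/6)·(k1 + 2k2 + 2k3 + k4) = 0.675360
y(2.1) ≈ 0.6754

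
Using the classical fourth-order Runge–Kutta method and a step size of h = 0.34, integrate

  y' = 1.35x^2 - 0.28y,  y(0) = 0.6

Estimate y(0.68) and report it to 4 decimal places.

RK4: k1 = f(x_n, y_n); k2 = f(x_n + h/2, y_n + (h/2)·k1); k3 = f(x_n + h/2, y_n + (h/2)·k2); k4 = f(x_n + h, y_n + h·k3); y_{n+1} = y_n + (h/6)·(k1 + 2k2 + 2k3 + k4).
x=0.000000, y=0.600000:
  k1 = f(0.000000, 0.600000) = -0.168000
  k2 = f(0.170000, 0.571440) = -0.120988
  k3 = f(0.170000, 0.579432) = -0.123226
  k4 = f(0.340000, 0.558103) = -0.000209
  y ← 0.600000 + (0.34/6)·(k1 + 2k2 + 2k3 + k4) = 0.562791
x=0.340000, y=0.562791:
  k1 = f(0.340000, 0.562791) = -0.001521
  k2 = f(0.510000, 0.562532) = 0.193626
  k3 = f(0.510000, 0.595707) = 0.184337
  k4 = f(0.680000, 0.625465) = 0.449110
  y ← 0.562791 + (0.34/6)·(k1 + 2k2 + 2k3 + k4) = 0.630990
y(0.68) ≈ 0.6310

0.6310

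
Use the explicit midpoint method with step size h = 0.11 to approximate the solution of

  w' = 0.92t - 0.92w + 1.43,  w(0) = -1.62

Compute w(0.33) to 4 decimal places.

Midpoint: k1 = f(t_n, w_n); k2 = f(t_n + h/2, w_n + (h/2)·k1); w_{n+1} = w_n + h·k2.
t=0.000000, w=-1.620000:
  k1 = f(0.000000, -1.620000) = 2.920400
  k2 = f(0.055000, -1.459378) = 2.823228
  w ← -1.620000 + 0.11·2.823228 = -1.309445
t=0.110000, w=-1.309445:
  k1 = f(0.110000, -1.309445) = 2.735889
  k2 = f(0.165000, -1.158971) = 2.648053
  w ← -1.309445 + 0.11·2.648053 = -1.018159
t=0.220000, w=-1.018159:
  k1 = f(0.220000, -1.018159) = 2.569106
  k2 = f(0.275000, -0.876858) = 2.489710
  w ← -1.018159 + 0.11·2.489710 = -0.744291
w(0.33) ≈ -0.7443

-0.7443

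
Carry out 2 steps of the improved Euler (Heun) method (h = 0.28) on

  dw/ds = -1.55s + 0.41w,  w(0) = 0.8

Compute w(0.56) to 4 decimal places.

0.7486

Heun: k1 = f(s_n, w_n); k2 = f(s_n + h, w_n + h·k1); w_{n+1} = w_n + (h/2)·(k1 + k2).
s=0.000000, w=0.800000:
  k1 = f(0.000000, 0.800000) = 0.328000
  k2 = f(0.280000, 0.891840) = -0.068346
  w ← 0.800000 + (0.28/2)·(0.328000 + (-0.068346)) = 0.836352
s=0.280000, w=0.836352:
  k1 = f(0.280000, 0.836352) = -0.091096
  k2 = f(0.560000, 0.810845) = -0.535554
  w ← 0.836352 + (0.28/2)·(-0.091096 + (-0.535554)) = 0.748621
w(0.56) ≈ 0.7486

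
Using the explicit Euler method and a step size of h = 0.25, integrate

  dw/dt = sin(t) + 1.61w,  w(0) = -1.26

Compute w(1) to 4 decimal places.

Euler: w_{n+1} = w_n + h·f(t_n, w_n).
t=0.000000, w=-1.260000: f=-2.028600 → w ← -1.260000 + 0.25·(-2.028600) = -1.767150
t=0.250000, w=-1.767150: f=-2.597708 → w ← -1.767150 + 0.25·(-2.597708) = -2.416577
t=0.500000, w=-2.416577: f=-3.411263 → w ← -2.416577 + 0.25·(-3.411263) = -3.269393
t=0.750000, w=-3.269393: f=-4.582083 → w ← -3.269393 + 0.25·(-4.582083) = -4.414914
w(1) ≈ -4.4149

-4.4149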